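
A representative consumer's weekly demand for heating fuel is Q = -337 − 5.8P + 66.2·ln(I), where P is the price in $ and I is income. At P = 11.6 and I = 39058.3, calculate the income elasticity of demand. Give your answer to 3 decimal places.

At P = 11.6, I = 39058.3: Q = 295.640.
Holding P constant, ∂Q/∂I = 66.2/I = 0.0016949.
η_I = (∂Q/∂I)·(I/Q) = 0.0016949 × (39058.3/295.640) = 0.224.

0.224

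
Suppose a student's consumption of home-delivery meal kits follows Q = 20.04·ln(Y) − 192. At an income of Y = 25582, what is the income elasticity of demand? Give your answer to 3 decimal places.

At Y = 25582: Q = 11.399.
dQ/dY = 20.04/Y = 0.000783363 at this income.
η = (dQ/dY)·(Y/Q) = 0.000783363 × (25582/11.399) = 1.758.

1.758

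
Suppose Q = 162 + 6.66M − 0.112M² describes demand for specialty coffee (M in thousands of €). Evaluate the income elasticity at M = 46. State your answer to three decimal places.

-0.724

At M = 46: Q = 231.3680.
dQ/dM = 6.66 − 0.224M = -3.64400.
η = (dQ/dM)·(M/Q) = -3.64400 × (46/231.3680) = -0.724.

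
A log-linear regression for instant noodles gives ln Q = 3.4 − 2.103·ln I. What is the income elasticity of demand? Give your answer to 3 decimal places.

In a log-linear demand, the coefficient on ln I is the income elasticity.
So η = -2.103.

-2.103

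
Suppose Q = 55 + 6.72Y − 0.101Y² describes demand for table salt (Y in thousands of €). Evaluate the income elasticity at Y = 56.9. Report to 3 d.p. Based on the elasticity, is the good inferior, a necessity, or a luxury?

-2.461 (inferior good)

At Y = 56.9: Q = 110.3694.
dQ/dY = 6.72 − 0.202Y = -4.77380.
η = (dQ/dY)·(Y/Q) = -4.77380 × (56.9/110.3694) = -2.461.
η < 0 ⇒ inferior good.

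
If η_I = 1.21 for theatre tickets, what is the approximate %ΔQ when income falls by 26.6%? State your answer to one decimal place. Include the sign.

-32.2%

%ΔQ ≈ η × %ΔI = 1.21 × (-26.6%) = -32.2%.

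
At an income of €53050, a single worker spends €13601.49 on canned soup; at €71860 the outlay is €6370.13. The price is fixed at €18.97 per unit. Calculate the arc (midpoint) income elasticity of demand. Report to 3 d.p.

-2.404

With a constant price, Q₁ = 13601.49/18.97 = 717.000 and Q₂ = 6370.13/18.97 = 335.800 (equivalently, work directly with expenditure since P cancels).
Midpoint %ΔQ = (6370.13 − 13601.49)/9985.81 = -0.72416; midpoint %ΔI = (71860 − 53050)/62455 = 0.30118.
η = -0.72416 / 0.30118 = -2.404.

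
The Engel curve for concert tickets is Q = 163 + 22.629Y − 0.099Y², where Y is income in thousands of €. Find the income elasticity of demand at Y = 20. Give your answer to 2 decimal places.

0.65

At Y = 20: Q = 575.9800.
dQ/dY = 22.629 − 0.198Y = 18.66900.
η = (dQ/dY)·(Y/Q) = 18.66900 × (20/575.9800) = 0.65.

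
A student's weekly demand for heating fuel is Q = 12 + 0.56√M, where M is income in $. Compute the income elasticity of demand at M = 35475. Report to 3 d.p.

At M = 35475: Q = 117.475.
dQ/dM = 0.56/(2√M) = 0.00148661 at this income.
η = (dQ/dM)·(M/Q) = 0.00148661 × (35475/117.475) = 0.449.

0.449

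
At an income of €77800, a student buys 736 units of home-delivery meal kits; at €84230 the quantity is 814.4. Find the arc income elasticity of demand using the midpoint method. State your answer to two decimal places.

1.27

ΔQ = 814.4 − 736 = 78.4; midpoint Q̄ = (736 + 814.4)/2 = 775.2.
ΔI = 84230 − 77800 = 6430; midpoint Ī = (77800 + 84230)/2 = 81015.
η = (ΔQ/Q̄) ÷ (ΔI/Ī) = (78.4/775.2) ÷ (6430/81015) = 1.27.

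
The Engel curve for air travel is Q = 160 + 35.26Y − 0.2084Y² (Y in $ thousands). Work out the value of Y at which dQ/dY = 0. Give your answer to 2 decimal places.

84.60

dQ/dY = 35.26 − 0.4168Y.
The good is inferior where dQ/dY < 0. Setting dQ/dY = 0 gives Y = 35.26 / 0.4168 = 84.60.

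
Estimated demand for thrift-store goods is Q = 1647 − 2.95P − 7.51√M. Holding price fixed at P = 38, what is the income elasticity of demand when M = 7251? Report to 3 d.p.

At P = 38, M = 7251: Q = 895.402.
Holding P constant, ∂Q/∂M = -7.51/(2√M) = -0.0440972.
η_M = (∂Q/∂M)·(M/Q) = -0.0440972 × (7251/895.402) = -0.357.

-0.357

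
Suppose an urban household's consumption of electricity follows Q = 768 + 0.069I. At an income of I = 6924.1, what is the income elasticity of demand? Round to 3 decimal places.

At I = 6924.1: Q = 1245.763.
dQ/dI = 0.069.
η = (dQ/dI)·(I/Q) = 0.069 × (6924.1/1245.763) = 0.384.

0.384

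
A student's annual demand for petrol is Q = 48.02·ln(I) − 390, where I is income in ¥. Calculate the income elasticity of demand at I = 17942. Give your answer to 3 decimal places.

At I = 17942: Q = 80.351.
dQ/dI = 48.02/I = 0.0026764 at this income.
η = (dQ/dI)·(I/Q) = 0.0026764 × (17942/80.351) = 0.598.

0.598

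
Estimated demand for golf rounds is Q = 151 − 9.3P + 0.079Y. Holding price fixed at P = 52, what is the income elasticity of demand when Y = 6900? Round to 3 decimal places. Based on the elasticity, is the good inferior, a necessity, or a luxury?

2.565 (luxury)

At P = 52, Y = 6900: Q = 212.500.
Holding P constant, ∂Q/∂Y = 0.079.
η_Y = (∂Q/∂Y)·(Y/Q) = 0.079 × (6900/212.500) = 2.565.
Since η > 1, this is a luxury.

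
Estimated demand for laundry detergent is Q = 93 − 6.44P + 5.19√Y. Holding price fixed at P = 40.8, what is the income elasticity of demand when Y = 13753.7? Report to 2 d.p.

0.69

At P = 40.8, Y = 13753.7: Q = 438.911.
Holding P constant, ∂Q/∂Y = 5.19/(2√Y) = 0.0221273.
η_Y = (∂Q/∂Y)·(Y/Q) = 0.0221273 × (13753.7/438.911) = 0.69.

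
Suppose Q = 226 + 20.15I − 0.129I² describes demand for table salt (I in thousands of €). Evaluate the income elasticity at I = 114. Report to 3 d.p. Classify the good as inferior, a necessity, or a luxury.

At I = 114: Q = 846.6160.
dQ/dI = 20.15 − 0.258I = -9.26200.
η = (dQ/dI)·(I/Q) = -9.26200 × (114/846.6160) = -1.247.
η < 0 ⇒ inferior good.

-1.247 (inferior good)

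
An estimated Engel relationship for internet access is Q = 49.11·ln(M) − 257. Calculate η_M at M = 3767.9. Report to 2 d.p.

At M = 3767.9: Q = 147.385.
dQ/dM = 49.11/M = 0.0130338 at this income.
η = (dQ/dM)·(M/Q) = 0.0130338 × (3767.9/147.385) = 0.33.

0.33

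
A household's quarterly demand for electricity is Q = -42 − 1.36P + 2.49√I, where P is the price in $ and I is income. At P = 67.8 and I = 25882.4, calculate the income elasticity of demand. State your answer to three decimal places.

0.752

At P = 67.8, I = 25882.4: Q = 266.383.
Holding P constant, ∂Q/∂I = 2.49/(2√I) = 0.00773868.
η_I = (∂Q/∂I)·(I/Q) = 0.00773868 × (25882.4/266.383) = 0.752.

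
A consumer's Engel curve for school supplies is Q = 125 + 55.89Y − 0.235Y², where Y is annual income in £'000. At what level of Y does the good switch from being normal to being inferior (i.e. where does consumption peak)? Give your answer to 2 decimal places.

118.91

dQ/dY = 55.89 − 0.47Y.
The good is inferior where dQ/dY < 0. Setting dQ/dY = 0 gives Y = 55.89 / 0.47 = 118.91.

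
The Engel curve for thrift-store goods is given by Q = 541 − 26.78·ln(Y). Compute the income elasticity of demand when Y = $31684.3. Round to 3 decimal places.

-0.102

At Y = 31684.3: Q = 263.463.
dQ/dY = -26.78/Y = -0.000845214 at this income.
η = (dQ/dY)·(Y/Q) = -0.000845214 × (31684.3/263.463) = -0.102.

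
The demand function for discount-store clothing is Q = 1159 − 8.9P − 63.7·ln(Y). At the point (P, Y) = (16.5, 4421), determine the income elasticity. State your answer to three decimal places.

At P = 16.5, Y = 4421: Q = 477.444.
Holding P constant, ∂Q/∂Y = -63.7/Y = -0.0144085.
η_Y = (∂Q/∂Y)·(Y/Q) = -0.0144085 × (4421/477.444) = -0.133.

-0.133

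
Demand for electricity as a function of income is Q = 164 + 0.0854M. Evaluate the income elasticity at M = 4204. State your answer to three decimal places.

At M = 4204: Q = 523.022.
dQ/dM = 0.0854.
η = (dQ/dM)·(M/Q) = 0.0854 × (4204/523.022) = 0.686.

0.686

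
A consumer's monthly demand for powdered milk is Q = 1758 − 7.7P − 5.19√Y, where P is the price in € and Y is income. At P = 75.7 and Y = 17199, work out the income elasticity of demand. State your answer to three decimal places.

-0.688

At P = 75.7, Y = 17199: Q = 494.468.
Holding P constant, ∂Q/∂Y = -5.19/(2√Y) = -0.0197873.
η_Y = (∂Q/∂Y)·(Y/Q) = -0.0197873 × (17199/494.468) = -0.688.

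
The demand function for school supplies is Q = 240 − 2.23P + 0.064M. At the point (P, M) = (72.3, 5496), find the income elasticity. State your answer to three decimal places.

0.817

At P = 72.3, M = 5496: Q = 430.515.
Holding P constant, ∂Q/∂M = 0.064.
η_M = (∂Q/∂M)·(M/Q) = 0.064 × (5496/430.515) = 0.817.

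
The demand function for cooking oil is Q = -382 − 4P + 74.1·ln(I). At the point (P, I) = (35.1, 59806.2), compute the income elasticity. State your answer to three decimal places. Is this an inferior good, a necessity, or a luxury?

0.253 (necessity)

At P = 35.1, I = 59806.2: Q = 292.616.
Holding P constant, ∂Q/∂I = 74.1/I = 0.001239.
η_I = (∂Q/∂I)·(I/Q) = 0.001239 × (59806.2/292.616) = 0.253.
Since 0 < η < 1, this is a necessity.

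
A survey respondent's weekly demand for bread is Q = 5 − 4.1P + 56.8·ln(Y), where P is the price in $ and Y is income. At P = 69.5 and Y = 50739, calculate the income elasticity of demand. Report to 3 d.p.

0.169

At P = 69.5, Y = 50739: Q = 335.447.
Holding P constant, ∂Q/∂Y = 56.8/Y = 0.00111945.
η_Y = (∂Q/∂Y)·(Y/Q) = 0.00111945 × (50739/335.447) = 0.169.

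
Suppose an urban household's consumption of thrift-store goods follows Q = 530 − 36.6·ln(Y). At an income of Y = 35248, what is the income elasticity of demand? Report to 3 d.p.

At Y = 35248: Q = 146.792.
dQ/dY = -36.6/Y = -0.00103836 at this income.
η = (dQ/dY)·(Y/Q) = -0.00103836 × (35248/146.792) = -0.249.

-0.249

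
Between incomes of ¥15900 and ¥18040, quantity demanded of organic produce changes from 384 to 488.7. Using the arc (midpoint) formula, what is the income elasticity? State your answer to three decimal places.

1.903

ΔQ = 488.7 − 384 = 104.7; midpoint Q̄ = (384 + 488.7)/2 = 436.35.
ΔI = 18040 − 15900 = 2140; midpoint Ī = (15900 + 18040)/2 = 16970.
η = (ΔQ/Q̄) ÷ (ΔI/Ī) = (104.7/436.35) ÷ (2140/16970) = 1.903.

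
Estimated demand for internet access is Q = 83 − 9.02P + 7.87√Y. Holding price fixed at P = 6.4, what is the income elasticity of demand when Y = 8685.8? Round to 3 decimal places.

0.483

At P = 6.4, Y = 8685.8: Q = 758.737.
Holding P constant, ∂Q/∂Y = 7.87/(2√Y) = 0.0422221.
η_Y = (∂Q/∂Y)·(Y/Q) = 0.0422221 × (8685.8/758.737) = 0.483.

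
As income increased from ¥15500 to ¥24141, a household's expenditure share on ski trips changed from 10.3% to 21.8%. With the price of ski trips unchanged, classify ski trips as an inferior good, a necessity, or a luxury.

The budget share rises as income rises, so η > 1.

luxury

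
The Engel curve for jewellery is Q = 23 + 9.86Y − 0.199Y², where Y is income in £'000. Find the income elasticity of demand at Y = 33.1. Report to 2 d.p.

-0.84

At Y = 33.1: Q = 131.3396.
dQ/dY = 9.86 − 0.398Y = -3.31380.
η = (dQ/dY)·(Y/Q) = -3.31380 × (33.1/131.3396) = -0.84.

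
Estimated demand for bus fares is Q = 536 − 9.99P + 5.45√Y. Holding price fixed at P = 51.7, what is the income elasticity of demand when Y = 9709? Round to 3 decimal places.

At P = 51.7, Y = 9709: Q = 556.529.
Holding P constant, ∂Q/∂Y = 5.45/(2√Y) = 0.0276554.
η_Y = (∂Q/∂Y)·(Y/Q) = 0.0276554 × (9709/556.529) = 0.482.

0.482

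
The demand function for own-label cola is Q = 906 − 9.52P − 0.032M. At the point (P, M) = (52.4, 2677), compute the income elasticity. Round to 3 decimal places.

-0.266

At P = 52.4, M = 2677: Q = 321.488.
Holding P constant, ∂Q/∂M = −0.032.
η_M = (∂Q/∂M)·(M/Q) = -0.032 × (2677/321.488) = -0.266.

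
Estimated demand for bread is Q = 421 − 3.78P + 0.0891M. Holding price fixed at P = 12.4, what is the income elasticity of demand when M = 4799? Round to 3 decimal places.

At P = 12.4, M = 4799: Q = 801.719.
Holding P constant, ∂Q/∂M = 0.0891.
η_M = (∂Q/∂M)·(M/Q) = 0.0891 × (4799/801.719) = 0.533.

0.533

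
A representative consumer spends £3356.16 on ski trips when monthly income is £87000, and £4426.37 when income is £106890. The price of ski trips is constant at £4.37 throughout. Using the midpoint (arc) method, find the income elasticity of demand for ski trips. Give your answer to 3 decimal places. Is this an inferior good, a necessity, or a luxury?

With a constant price, Q₁ = 3356.16/4.37 = 768.000 and Q₂ = 4426.37/4.37 = 1012.899 (equivalently, work directly with expenditure since P cancels).
Midpoint %ΔQ = (4426.37 − 3356.16)/3891.27 = 0.27503; midpoint %ΔI = (106890 − 87000)/96945 = 0.20517.
η = 0.27503 / 0.20517 = 1.341.
η > 1 ⇒ luxury.

1.341 (luxury)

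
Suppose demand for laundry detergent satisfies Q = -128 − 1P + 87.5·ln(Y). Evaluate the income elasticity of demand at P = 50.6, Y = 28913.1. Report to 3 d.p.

At P = 50.6, Y = 28913.1: Q = 720.204.
Holding P constant, ∂Q/∂Y = 87.5/Y = 0.00302631.
η_Y = (∂Q/∂Y)·(Y/Q) = 0.00302631 × (28913.1/720.204) = 0.121.

0.121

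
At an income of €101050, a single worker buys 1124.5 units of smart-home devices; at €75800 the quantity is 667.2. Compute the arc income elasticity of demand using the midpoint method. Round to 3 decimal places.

1.788

ΔQ = 667.2 − 1124.5 = -457.3; midpoint Q̄ = (1124.5 + 667.2)/2 = 895.85.
ΔI = 75800 − 101050 = -25250; midpoint Ī = (101050 + 75800)/2 = 88425.
η = (ΔQ/Q̄) ÷ (ΔI/Ī) = (-457.3/895.85) ÷ (-25250/88425) = 1.788.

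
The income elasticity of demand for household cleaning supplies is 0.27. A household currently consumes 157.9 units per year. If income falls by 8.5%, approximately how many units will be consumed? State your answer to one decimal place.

154.3

%ΔQ ≈ η × %ΔI = 0.27 × (-8.5%) = -2.295%.
New Q ≈ 157.9 × (1 − 0.02295) = 154.3.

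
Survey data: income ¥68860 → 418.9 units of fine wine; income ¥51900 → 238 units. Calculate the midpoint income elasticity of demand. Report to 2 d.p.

1.96

ΔQ = 238 − 418.9 = -180.9; midpoint Q̄ = (418.9 + 238)/2 = 328.45.
ΔI = 51900 − 68860 = -16960; midpoint Ī = (68860 + 51900)/2 = 60380.
η = (ΔQ/Q̄) ÷ (ΔI/Ī) = (-180.9/328.45) ÷ (-16960/60380) = 1.96.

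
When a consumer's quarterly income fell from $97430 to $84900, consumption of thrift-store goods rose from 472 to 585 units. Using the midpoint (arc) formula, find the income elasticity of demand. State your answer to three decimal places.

-1.556

ΔQ = 585 − 472 = 113; midpoint Q̄ = (472 + 585)/2 = 528.5.
ΔI = 84900 − 97430 = -12530; midpoint Ī = (97430 + 84900)/2 = 91165.
η = (ΔQ/Q̄) ÷ (ΔI/Ī) = (113/528.5) ÷ (-12530/91165) = -1.556.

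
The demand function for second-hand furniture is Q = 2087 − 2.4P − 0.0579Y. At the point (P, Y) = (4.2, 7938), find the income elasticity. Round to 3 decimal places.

-0.284

At P = 4.2, Y = 7938: Q = 1617.310.
Holding P constant, ∂Q/∂Y = −0.0579.
η_Y = (∂Q/∂Y)·(Y/Q) = -0.0579 × (7938/1617.310) = -0.284.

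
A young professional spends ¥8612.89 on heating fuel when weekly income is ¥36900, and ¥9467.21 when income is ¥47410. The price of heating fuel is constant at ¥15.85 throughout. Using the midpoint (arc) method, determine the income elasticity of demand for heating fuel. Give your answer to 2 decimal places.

0.38

With a constant price, Q₁ = 8612.89/15.85 = 543.400 and Q₂ = 9467.21/15.85 = 597.300 (equivalently, work directly with expenditure since P cancels).
Midpoint %ΔQ = (9467.21 − 8612.89)/9040.05 = 0.09450; midpoint %ΔI = (47410 − 36900)/42155 = 0.24932.
η = 0.09450 / 0.24932 = 0.38.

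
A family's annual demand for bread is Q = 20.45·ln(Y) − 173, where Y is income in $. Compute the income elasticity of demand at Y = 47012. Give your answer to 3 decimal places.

0.435

At Y = 47012: Q = 47.004.
dQ/dY = 20.45/Y = 0.000434995 at this income.
η = (dQ/dY)·(Y/Q) = 0.000434995 × (47012/47.004) = 0.435.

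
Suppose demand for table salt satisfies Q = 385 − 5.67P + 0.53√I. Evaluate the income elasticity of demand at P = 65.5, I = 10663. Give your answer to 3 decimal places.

0.400

At P = 65.5, I = 10663: Q = 68.344.
Holding P constant, ∂Q/∂I = 0.53/(2√I) = 0.00256629.
η_I = (∂Q/∂I)·(I/Q) = 0.00256629 × (10663/68.344) = 0.400.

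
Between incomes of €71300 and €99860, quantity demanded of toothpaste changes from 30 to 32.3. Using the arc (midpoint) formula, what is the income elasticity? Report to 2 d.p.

0.22

ΔQ = 32.3 − 30 = 2.3; midpoint Q̄ = (30 + 32.3)/2 = 31.15.
ΔI = 99860 − 71300 = 28560; midpoint Ī = (71300 + 99860)/2 = 85580.
η = (ΔQ/Q̄) ÷ (ΔI/Ī) = (2.3/31.15) ÷ (28560/85580) = 0.22.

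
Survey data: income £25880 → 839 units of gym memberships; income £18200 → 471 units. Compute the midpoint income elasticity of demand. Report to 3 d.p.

ΔQ = 471 − 839 = -368; midpoint Q̄ = (839 + 471)/2 = 655.
ΔI = 18200 − 25880 = -7680; midpoint Ī = (25880 + 18200)/2 = 22040.
η = (ΔQ/Q̄) ÷ (ΔI/Ī) = (-368/655) ÷ (-7680/22040) = 1.612.

1.612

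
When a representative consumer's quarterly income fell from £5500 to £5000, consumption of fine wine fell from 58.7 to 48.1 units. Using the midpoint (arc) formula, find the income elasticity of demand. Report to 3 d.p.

ΔQ = 48.1 − 58.7 = -10.6; midpoint Q̄ = (58.7 + 48.1)/2 = 53.4.
ΔI = 5000 − 5500 = -500; midpoint Ī = (5500 + 5000)/2 = 5250.
η = (ΔQ/Q̄) ÷ (ΔI/Ī) = (-10.6/53.4) ÷ (-500/5250) = 2.084.

2.084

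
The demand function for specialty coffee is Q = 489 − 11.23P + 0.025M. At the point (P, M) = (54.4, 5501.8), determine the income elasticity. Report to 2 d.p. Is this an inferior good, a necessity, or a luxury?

8.80 (luxury)

At P = 54.4, M = 5501.8: Q = 15.633.
Holding P constant, ∂Q/∂M = 0.025.
η_M = (∂Q/∂M)·(M/Q) = 0.025 × (5501.8/15.633) = 8.80.
Since η > 1, this is a luxury.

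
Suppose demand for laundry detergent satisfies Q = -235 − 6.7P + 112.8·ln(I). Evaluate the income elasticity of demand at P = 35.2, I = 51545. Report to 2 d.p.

0.15

At P = 35.2, I = 51545: Q = 753.064.
Holding P constant, ∂Q/∂I = 112.8/I = 0.00218838.
η_I = (∂Q/∂I)·(I/Q) = 0.00218838 × (51545/753.064) = 0.15.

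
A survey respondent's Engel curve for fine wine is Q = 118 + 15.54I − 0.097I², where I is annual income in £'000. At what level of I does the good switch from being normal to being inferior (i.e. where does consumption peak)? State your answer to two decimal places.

80.10

dQ/dI = 15.54 − 0.194I.
The good is inferior where dQ/dI < 0. Setting dQ/dI = 0 gives I = 15.54 / 0.194 = 80.10.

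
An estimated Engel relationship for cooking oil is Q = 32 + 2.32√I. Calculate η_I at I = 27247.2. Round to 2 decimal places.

At I = 27247.2: Q = 414.956.
dQ/dI = 2.32/(2√I) = 0.00702744 at this income.
η = (dQ/dI)·(I/Q) = 0.00702744 × (27247.2/414.956) = 0.46.

0.46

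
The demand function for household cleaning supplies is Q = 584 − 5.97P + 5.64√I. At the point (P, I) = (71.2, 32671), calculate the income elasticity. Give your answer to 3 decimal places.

At P = 71.2, I = 32671: Q = 1178.373.
Holding P constant, ∂Q/∂I = 5.64/(2√I) = 0.0156016.
η_I = (∂Q/∂I)·(I/Q) = 0.0156016 × (32671/1178.373) = 0.433.

0.433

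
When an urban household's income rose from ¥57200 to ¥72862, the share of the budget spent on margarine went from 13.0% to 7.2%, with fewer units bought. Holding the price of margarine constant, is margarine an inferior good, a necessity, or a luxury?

Quantity demanded falls as income rises, so η < 0.

inferior good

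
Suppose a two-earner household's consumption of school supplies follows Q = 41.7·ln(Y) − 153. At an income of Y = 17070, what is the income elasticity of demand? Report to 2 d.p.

At Y = 17070: Q = 253.370.
dQ/dY = 41.7/Y = 0.00244288 at this income.
η = (dQ/dY)·(Y/Q) = 0.00244288 × (17070/253.370) = 0.16.

0.16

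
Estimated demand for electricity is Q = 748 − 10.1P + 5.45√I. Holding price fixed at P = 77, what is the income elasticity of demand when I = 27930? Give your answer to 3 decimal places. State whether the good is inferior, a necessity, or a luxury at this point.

At P = 77, I = 27930: Q = 881.119.
Holding P constant, ∂Q/∂I = 5.45/(2√I) = 0.0163054.
η_I = (∂Q/∂I)·(I/Q) = 0.0163054 × (27930/881.119) = 0.517.
Since 0 < η < 1, this is a necessity.

0.517 (necessity)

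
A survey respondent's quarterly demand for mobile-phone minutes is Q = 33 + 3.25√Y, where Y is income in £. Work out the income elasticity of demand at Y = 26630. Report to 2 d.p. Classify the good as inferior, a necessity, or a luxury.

At Y = 26630: Q = 563.358.
dQ/dY = 3.25/(2√Y) = 0.0099579 at this income.
η = (dQ/dY)·(Y/Q) = 0.0099579 × (26630/563.358) = 0.47.
Since 0 < η < 1, the good is a necessity.

0.47 (necessity)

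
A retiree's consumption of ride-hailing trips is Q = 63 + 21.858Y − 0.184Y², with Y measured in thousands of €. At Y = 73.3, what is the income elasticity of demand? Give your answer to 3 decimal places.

At Y = 73.3: Q = 676.5796.
dQ/dY = 21.858 − 0.368Y = -5.11640.
η = (dQ/dY)·(Y/Q) = -5.11640 × (73.3/676.5796) = -0.554.

-0.554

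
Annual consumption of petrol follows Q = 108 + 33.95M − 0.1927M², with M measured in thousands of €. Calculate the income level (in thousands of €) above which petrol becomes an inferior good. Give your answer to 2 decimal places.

88.09

dQ/dM = 33.95 − 0.3854M.
The good is inferior where dQ/dM < 0. Setting dQ/dM = 0 gives M = 33.95 / 0.3854 = 88.09.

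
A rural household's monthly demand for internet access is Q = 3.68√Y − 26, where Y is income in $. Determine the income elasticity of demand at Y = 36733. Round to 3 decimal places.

At Y = 36733: Q = 679.303.
dQ/dY = 3.68/(2√Y) = 0.00960041 at this income.
η = (dQ/dY)·(Y/Q) = 0.00960041 × (36733/679.303) = 0.519.

0.519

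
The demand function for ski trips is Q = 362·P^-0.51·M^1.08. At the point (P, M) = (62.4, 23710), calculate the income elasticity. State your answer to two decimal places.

For a multiplicative demand Q = A·P^α·M^β, the income elasticity is β everywhere.
Here β = 1.08, so η = 1.08.

1.08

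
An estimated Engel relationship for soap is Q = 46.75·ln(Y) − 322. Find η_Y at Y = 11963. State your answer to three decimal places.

0.400

At Y = 11963: Q = 116.963.
dQ/dY = 46.75/Y = 0.00390788 at this income.
η = (dQ/dY)·(Y/Q) = 0.00390788 × (11963/116.963) = 0.400.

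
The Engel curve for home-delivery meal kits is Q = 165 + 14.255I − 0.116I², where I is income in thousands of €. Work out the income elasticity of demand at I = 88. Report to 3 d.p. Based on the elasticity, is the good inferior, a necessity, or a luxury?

At I = 88: Q = 521.1360.
dQ/dI = 14.255 − 0.232I = -6.16100.
η = (dQ/dI)·(I/Q) = -6.16100 × (88/521.1360) = -1.040.
η < 0 ⇒ inferior good.

-1.040 (inferior good)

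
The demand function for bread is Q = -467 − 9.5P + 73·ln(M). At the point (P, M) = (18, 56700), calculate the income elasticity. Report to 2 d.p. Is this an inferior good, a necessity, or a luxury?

At P = 18, M = 56700: Q = 161.024.
Holding P constant, ∂Q/∂M = 73/M = 0.00128748.
η_M = (∂Q/∂M)·(M/Q) = 0.00128748 × (56700/161.024) = 0.45.
Since 0 < η < 1, this is a necessity.

0.45 (necessity)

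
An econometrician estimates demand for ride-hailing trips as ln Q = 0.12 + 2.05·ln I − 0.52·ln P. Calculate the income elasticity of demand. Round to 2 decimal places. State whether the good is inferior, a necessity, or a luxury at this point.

In a log-linear demand, the coefficient on ln I is the income elasticity.
So η = 2.05.
η > 1 ⇒ luxury.

2.05 (luxury)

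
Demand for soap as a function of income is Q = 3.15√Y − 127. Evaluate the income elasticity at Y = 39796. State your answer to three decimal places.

0.627

At Y = 39796: Q = 501.391.
dQ/dY = 3.15/(2√Y) = 0.00789516 at this income.
η = (dQ/dY)·(Y/Q) = 0.00789516 × (39796/501.391) = 0.627.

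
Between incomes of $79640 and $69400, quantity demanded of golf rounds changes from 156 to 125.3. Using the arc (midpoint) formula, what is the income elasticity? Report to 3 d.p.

1.588

ΔQ = 125.3 − 156 = -30.7; midpoint Q̄ = (156 + 125.3)/2 = 140.65.
ΔI = 69400 − 79640 = -10240; midpoint Ī = (79640 + 69400)/2 = 74520.
η = (ΔQ/Q̄) ÷ (ΔI/Ī) = (-30.7/140.65) ÷ (-10240/74520) = 1.588.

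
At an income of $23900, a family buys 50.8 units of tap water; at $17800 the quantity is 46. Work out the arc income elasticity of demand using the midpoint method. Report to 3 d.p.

0.339

ΔQ = 46 − 50.8 = -4.8; midpoint Q̄ = (50.8 + 46)/2 = 48.4.
ΔI = 17800 − 23900 = -6100; midpoint Ī = (23900 + 17800)/2 = 20850.
η = (ΔQ/Q̄) ÷ (ΔI/Ī) = (-4.8/48.4) ÷ (-6100/20850) = 0.339.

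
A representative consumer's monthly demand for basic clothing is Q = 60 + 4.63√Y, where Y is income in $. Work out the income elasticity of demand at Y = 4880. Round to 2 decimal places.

0.42

At Y = 4880: Q = 383.438.
dQ/dY = 4.63/(2√Y) = 0.0331391 at this income.
η = (dQ/dY)·(Y/Q) = 0.0331391 × (4880/383.438) = 0.42.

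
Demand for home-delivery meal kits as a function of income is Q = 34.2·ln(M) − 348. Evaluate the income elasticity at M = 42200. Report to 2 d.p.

At M = 42200: Q = 16.236.
dQ/dM = 34.2/M = 0.000810427 at this income.
η = (dQ/dM)·(M/Q) = 0.000810427 × (42200/16.236) = 2.11.

2.11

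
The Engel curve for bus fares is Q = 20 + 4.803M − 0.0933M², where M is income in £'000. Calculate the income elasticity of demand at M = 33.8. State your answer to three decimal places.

At M = 33.8: Q = 75.7517.
dQ/dM = 4.803 − 0.1866M = -1.50408.
η = (dQ/dM)·(M/Q) = -1.50408 × (33.8/75.7517) = -0.671.

-0.671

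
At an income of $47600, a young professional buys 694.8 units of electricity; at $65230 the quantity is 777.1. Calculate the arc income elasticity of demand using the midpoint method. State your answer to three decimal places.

0.358

ΔQ = 777.1 − 694.8 = 82.3; midpoint Q̄ = (694.8 + 777.1)/2 = 735.95.
ΔI = 65230 − 47600 = 17630; midpoint Ī = (47600 + 65230)/2 = 56415.
η = (ΔQ/Q̄) ÷ (ΔI/Ī) = (82.3/735.95) ÷ (17630/56415) = 0.358.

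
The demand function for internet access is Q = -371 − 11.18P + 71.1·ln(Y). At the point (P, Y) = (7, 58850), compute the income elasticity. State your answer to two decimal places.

0.21

At P = 7, Y = 58850: Q = 331.613.
Holding P constant, ∂Q/∂Y = 71.1/Y = 0.00120816.
η_Y = (∂Q/∂Y)·(Y/Q) = 0.00120816 × (58850/331.613) = 0.21.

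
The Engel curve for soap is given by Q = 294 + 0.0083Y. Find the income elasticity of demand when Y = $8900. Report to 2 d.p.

At Y = 8900: Q = 367.870.
dQ/dY = 0.0083.
η = (dQ/dY)·(Y/Q) = 0.0083 × (8900/367.870) = 0.20.

0.20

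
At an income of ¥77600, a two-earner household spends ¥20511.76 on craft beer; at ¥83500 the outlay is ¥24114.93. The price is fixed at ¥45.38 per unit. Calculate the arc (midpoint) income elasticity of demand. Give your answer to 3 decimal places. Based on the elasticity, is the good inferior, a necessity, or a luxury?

2.205 (luxury)

With a constant price, Q₁ = 20511.76/45.38 = 452.000 and Q₂ = 24114.93/45.38 = 531.400 (equivalently, work directly with expenditure since P cancels).
Midpoint %ΔQ = (24114.93 − 20511.76)/22313.35 = 0.16148; midpoint %ΔI = (83500 − 77600)/80550 = 0.07325.
η = 0.16148 / 0.07325 = 2.205.
η > 1 ⇒ luxury.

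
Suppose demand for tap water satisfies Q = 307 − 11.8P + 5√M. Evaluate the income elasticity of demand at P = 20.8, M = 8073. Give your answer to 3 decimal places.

0.440

At P = 20.8, M = 8073: Q = 510.809.
Holding P constant, ∂Q/∂M = 5/(2√M) = 0.0278242.
η_M = (∂Q/∂M)·(M/Q) = 0.0278242 × (8073/510.809) = 0.440.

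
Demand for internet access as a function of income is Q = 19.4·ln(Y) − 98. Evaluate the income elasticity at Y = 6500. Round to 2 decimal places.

At Y = 6500: Q = 72.323.
dQ/dY = 19.4/Y = 0.00298462 at this income.
η = (dQ/dY)·(Y/Q) = 0.00298462 × (6500/72.323) = 0.27.

0.27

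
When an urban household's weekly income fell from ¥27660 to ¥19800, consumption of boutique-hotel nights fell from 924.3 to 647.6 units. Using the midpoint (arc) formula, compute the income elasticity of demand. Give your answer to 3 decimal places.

1.063

ΔQ = 647.6 − 924.3 = -276.7; midpoint Q̄ = (924.3 + 647.6)/2 = 785.95.
ΔI = 19800 − 27660 = -7860; midpoint Ī = (27660 + 19800)/2 = 23730.
η = (ΔQ/Q̄) ÷ (ΔI/Ī) = (-276.7/785.95) ÷ (-7860/23730) = 1.063.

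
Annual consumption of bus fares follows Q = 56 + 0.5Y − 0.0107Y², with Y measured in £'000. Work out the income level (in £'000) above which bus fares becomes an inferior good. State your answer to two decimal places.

dQ/dY = 0.5 − 0.0214Y.
The good is inferior where dQ/dY < 0. Setting dQ/dY = 0 gives Y = 0.5 / 0.0214 = 23.36.

23.36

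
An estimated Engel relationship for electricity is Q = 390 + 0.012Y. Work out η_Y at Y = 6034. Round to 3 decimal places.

At Y = 6034: Q = 462.408.
dQ/dY = 0.012.
η = (dQ/dY)·(Y/Q) = 0.012 × (6034/462.408) = 0.157.

0.157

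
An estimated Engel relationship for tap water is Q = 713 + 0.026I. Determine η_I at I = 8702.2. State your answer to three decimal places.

0.241

At I = 8702.2: Q = 939.257.
dQ/dI = 0.026.
η = (dQ/dI)·(I/Q) = 0.026 × (8702.2/939.257) = 0.241.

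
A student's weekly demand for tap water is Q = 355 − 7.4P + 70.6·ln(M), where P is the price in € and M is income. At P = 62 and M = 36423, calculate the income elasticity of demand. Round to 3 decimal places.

At P = 62, M = 36423: Q = 637.709.
Holding P constant, ∂Q/∂M = 70.6/M = 0.00193834.
η_M = (∂Q/∂M)·(M/Q) = 0.00193834 × (36423/637.709) = 0.111.

0.111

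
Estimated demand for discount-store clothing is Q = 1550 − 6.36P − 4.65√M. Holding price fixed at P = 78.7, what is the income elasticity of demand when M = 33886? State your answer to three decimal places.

At P = 78.7, M = 33886: Q = 193.489.
Holding P constant, ∂Q/∂M = -4.65/(2√M) = -0.0126303.
η_M = (∂Q/∂M)·(M/Q) = -0.0126303 × (33886/193.489) = -2.212.

-2.212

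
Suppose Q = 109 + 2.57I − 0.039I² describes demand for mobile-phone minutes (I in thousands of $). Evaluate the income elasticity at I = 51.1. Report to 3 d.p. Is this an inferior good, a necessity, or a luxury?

At I = 51.1: Q = 138.4898.
dQ/dI = 2.57 − 0.078I = -1.41580.
η = (dQ/dI)·(I/Q) = -1.41580 × (51.1/138.4898) = -0.522.
η < 0 ⇒ inferior good.

-0.522 (inferior good)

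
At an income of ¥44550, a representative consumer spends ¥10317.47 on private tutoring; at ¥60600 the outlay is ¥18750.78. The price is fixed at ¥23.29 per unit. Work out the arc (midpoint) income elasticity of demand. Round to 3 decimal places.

1.901

With a constant price, Q₁ = 10317.47/23.29 = 443.000 and Q₂ = 18750.78/23.29 = 805.100 (equivalently, work directly with expenditure since P cancels).
Midpoint %ΔQ = (18750.78 − 10317.47)/14534.13 = 0.58024; midpoint %ΔI = (60600 − 44550)/52575 = 0.30528.
η = 0.58024 / 0.30528 = 1.901.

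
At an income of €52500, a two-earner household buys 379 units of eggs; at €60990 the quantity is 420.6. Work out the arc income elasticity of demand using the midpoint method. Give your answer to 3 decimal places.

0.695

ΔQ = 420.6 − 379 = 41.6; midpoint Q̄ = (379 + 420.6)/2 = 399.8.
ΔI = 60990 − 52500 = 8490; midpoint Ī = (52500 + 60990)/2 = 56745.
η = (ΔQ/Q̄) ÷ (ΔI/Ī) = (41.6/399.8) ÷ (8490/56745) = 0.695.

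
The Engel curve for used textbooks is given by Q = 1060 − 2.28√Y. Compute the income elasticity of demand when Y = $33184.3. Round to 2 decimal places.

At Y = 33184.3: Q = 644.662.
dQ/dY = -2.28/(2√Y) = -0.00625804 at this income.
η = (dQ/dY)·(Y/Q) = -0.00625804 × (33184.3/644.662) = -0.32.

-0.32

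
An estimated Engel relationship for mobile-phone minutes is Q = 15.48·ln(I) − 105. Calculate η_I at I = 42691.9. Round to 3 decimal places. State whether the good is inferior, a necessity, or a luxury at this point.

0.258 (necessity)

At I = 42691.9: Q = 60.044.
dQ/dI = 15.48/I = 0.000362598 at this income.
η = (dQ/dI)·(I/Q) = 0.000362598 × (42691.9/60.044) = 0.258.
Since 0 < η < 1, the good is a necessity.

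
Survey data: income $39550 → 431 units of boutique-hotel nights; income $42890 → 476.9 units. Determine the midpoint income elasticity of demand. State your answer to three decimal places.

1.248

ΔQ = 476.9 − 431 = 45.9; midpoint Q̄ = (431 + 476.9)/2 = 453.95.
ΔI = 42890 − 39550 = 3340; midpoint Ī = (39550 + 42890)/2 = 41220.
η = (ΔQ/Q̄) ÷ (ΔI/Ī) = (45.9/453.95) ÷ (3340/41220) = 1.248.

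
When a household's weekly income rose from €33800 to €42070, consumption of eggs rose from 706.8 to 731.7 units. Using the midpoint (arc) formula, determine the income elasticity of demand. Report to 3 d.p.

0.159

ΔQ = 731.7 − 706.8 = 24.9; midpoint Q̄ = (706.8 + 731.7)/2 = 719.25.
ΔI = 42070 − 33800 = 8270; midpoint Ī = (33800 + 42070)/2 = 37935.
η = (ΔQ/Q̄) ÷ (ΔI/Ī) = (24.9/719.25) ÷ (8270/37935) = 0.159.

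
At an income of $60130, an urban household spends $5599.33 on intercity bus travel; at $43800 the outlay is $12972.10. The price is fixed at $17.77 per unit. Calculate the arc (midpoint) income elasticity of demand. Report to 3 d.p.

With a constant price, Q₁ = 5599.33/17.77 = 315.100 and Q₂ = 12972.10/17.77 = 730.000 (equivalently, work directly with expenditure since P cancels).
Midpoint %ΔQ = (12972.10 − 5599.33)/9285.72 = 0.79399; midpoint %ΔI = (43800 − 60130)/51965 = -0.31425.
η = 0.79399 / -0.31425 = -2.527.

-2.527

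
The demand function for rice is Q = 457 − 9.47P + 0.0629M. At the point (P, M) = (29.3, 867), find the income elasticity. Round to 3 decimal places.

0.233

At P = 29.3, M = 867: Q = 234.063.
Holding P constant, ∂Q/∂M = 0.0629.
η_M = (∂Q/∂M)·(M/Q) = 0.0629 × (867/234.063) = 0.233.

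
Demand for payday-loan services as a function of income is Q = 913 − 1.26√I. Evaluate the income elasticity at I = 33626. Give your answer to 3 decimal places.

-0.169

At I = 33626: Q = 681.949.
dQ/dI = -1.26/(2√I) = -0.0034356 at this income.
η = (dQ/dI)·(I/Q) = -0.0034356 × (33626/681.949) = -0.169.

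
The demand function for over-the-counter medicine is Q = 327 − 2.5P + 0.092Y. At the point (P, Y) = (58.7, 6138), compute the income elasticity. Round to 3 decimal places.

At P = 58.7, Y = 6138: Q = 744.946.
Holding P constant, ∂Q/∂Y = 0.092.
η_Y = (∂Q/∂Y)·(Y/Q) = 0.092 × (6138/744.946) = 0.758.

0.758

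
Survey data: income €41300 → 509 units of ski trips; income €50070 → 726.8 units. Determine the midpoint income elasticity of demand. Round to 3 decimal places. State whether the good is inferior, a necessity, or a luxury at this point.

1.836 (luxury)

ΔQ = 726.8 − 509 = 217.8; midpoint Q̄ = (509 + 726.8)/2 = 617.9.
ΔI = 50070 − 41300 = 8770; midpoint Ī = (41300 + 50070)/2 = 45685.
η = (ΔQ/Q̄) ÷ (ΔI/Ī) = (217.8/617.9) ÷ (8770/45685) = 1.836.
η > 1 ⇒ luxury.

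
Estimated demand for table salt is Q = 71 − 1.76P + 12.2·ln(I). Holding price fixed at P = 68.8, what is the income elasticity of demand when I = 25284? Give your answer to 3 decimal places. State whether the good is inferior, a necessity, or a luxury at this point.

At P = 68.8, I = 25284: Q = 73.595.
Holding P constant, ∂Q/∂I = 12.2/I = 0.000482519.
η_I = (∂Q/∂I)·(I/Q) = 0.000482519 × (25284/73.595) = 0.166.
Since 0 < η < 1, this is a necessity.

0.166 (necessity)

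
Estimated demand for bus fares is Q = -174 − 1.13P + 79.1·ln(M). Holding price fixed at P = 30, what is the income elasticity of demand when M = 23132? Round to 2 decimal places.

At P = 30, M = 23132: Q = 586.974.
Holding P constant, ∂Q/∂M = 79.1/M = 0.00341951.
η_M = (∂Q/∂M)·(M/Q) = 0.00341951 × (23132/586.974) = 0.13.

0.13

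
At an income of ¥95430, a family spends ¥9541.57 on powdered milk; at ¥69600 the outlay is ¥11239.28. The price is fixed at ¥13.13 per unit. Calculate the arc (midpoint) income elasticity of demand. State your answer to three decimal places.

-0.522

With a constant price, Q₁ = 9541.57/13.13 = 726.700 and Q₂ = 11239.28/13.13 = 856.000 (equivalently, work directly with expenditure since P cancels).
Midpoint %ΔQ = (11239.28 − 9541.57)/10390.42 = 0.16339; midpoint %ΔI = (69600 − 95430)/82515 = -0.31303.
η = 0.16339 / -0.31303 = -0.522.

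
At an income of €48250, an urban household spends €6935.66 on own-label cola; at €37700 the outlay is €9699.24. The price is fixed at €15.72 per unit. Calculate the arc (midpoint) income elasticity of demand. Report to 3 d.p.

With a constant price, Q₁ = 6935.66/15.72 = 441.200 and Q₂ = 9699.24/15.72 = 617.000 (equivalently, work directly with expenditure since P cancels).
Midpoint %ΔQ = (9699.24 − 6935.66)/8317.45 = 0.33226; midpoint %ΔI = (37700 − 48250)/42975 = -0.24549.
η = 0.33226 / -0.24549 = -1.353.

-1.353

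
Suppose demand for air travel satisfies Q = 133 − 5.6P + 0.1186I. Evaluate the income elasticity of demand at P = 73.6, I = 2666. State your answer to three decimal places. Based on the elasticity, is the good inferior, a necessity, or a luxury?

8.539 (luxury)

At P = 73.6, I = 2666: Q = 37.028.
Holding P constant, ∂Q/∂I = 0.1186.
η_I = (∂Q/∂I)·(I/Q) = 0.1186 × (2666/37.028) = 8.539.
Since η > 1, this is a luxury.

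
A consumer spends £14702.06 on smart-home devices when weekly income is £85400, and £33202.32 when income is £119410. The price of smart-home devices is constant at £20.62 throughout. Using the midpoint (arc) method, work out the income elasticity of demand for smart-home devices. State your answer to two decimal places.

With a constant price, Q₁ = 14702.06/20.62 = 713.000 and Q₂ = 33202.32/20.62 = 1610.200 (equivalently, work directly with expenditure since P cancels).
Midpoint %ΔQ = (33202.32 − 14702.06)/23952.19 = 0.77238; midpoint %ΔI = (119410 − 85400)/102405 = 0.33211.
η = 0.77238 / 0.33211 = 2.33.

2.33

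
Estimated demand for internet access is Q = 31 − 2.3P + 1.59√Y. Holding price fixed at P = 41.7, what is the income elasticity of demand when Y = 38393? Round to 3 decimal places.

At P = 41.7, Y = 38393: Q = 246.637.
Holding P constant, ∂Q/∂Y = 1.59/(2√Y) = 0.00405734.
η_Y = (∂Q/∂Y)·(Y/Q) = 0.00405734 × (38393/246.637) = 0.632.

0.632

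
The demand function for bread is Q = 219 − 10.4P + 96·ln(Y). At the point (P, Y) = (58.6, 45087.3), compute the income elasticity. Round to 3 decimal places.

0.150

At P = 58.6, Y = 45087.3: Q = 638.330.
Holding P constant, ∂Q/∂Y = 96/Y = 0.0021292.
η_Y = (∂Q/∂Y)·(Y/Q) = 0.0021292 × (45087.3/638.330) = 0.150.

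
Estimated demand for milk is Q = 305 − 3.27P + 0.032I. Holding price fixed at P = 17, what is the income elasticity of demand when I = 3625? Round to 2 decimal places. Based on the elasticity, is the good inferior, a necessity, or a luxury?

At P = 17, I = 3625: Q = 365.410.
Holding P constant, ∂Q/∂I = 0.032.
η_I = (∂Q/∂I)·(I/Q) = 0.032 × (3625/365.410) = 0.32.
Since 0 < η < 1, this is a necessity.

0.32 (necessity)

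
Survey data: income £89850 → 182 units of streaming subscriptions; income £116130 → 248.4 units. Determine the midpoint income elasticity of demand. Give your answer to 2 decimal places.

ΔQ = 248.4 − 182 = 66.4; midpoint Q̄ = (182 + 248.4)/2 = 215.2.
ΔI = 116130 − 89850 = 26280; midpoint Ī = (89850 + 116130)/2 = 102990.
η = (ΔQ/Q̄) ÷ (ΔI/Ī) = (66.4/215.2) ÷ (26280/102990) = 1.21.

1.21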